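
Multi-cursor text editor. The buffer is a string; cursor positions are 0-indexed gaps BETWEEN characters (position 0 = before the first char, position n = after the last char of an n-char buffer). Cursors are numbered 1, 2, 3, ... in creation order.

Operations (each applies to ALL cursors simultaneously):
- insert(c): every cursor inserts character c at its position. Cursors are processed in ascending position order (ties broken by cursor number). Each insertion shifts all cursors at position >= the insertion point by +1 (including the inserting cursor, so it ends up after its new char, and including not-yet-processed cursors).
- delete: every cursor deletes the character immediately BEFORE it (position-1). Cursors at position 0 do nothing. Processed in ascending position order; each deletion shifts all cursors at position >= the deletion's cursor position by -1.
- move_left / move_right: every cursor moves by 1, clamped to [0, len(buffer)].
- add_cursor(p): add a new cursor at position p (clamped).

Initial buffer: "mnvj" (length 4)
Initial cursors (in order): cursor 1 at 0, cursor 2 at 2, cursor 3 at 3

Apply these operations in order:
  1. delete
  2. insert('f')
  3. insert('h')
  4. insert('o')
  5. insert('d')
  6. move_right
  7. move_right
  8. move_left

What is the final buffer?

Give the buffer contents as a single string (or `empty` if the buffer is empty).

Answer: fhodmffhhooddj

Derivation:
After op 1 (delete): buffer="mj" (len 2), cursors c1@0 c2@1 c3@1, authorship ..
After op 2 (insert('f')): buffer="fmffj" (len 5), cursors c1@1 c2@4 c3@4, authorship 1.23.
After op 3 (insert('h')): buffer="fhmffhhj" (len 8), cursors c1@2 c2@7 c3@7, authorship 11.2323.
After op 4 (insert('o')): buffer="fhomffhhooj" (len 11), cursors c1@3 c2@10 c3@10, authorship 111.232323.
After op 5 (insert('d')): buffer="fhodmffhhooddj" (len 14), cursors c1@4 c2@13 c3@13, authorship 1111.23232323.
After op 6 (move_right): buffer="fhodmffhhooddj" (len 14), cursors c1@5 c2@14 c3@14, authorship 1111.23232323.
After op 7 (move_right): buffer="fhodmffhhooddj" (len 14), cursors c1@6 c2@14 c3@14, authorship 1111.23232323.
After op 8 (move_left): buffer="fhodmffhhooddj" (len 14), cursors c1@5 c2@13 c3@13, authorship 1111.23232323.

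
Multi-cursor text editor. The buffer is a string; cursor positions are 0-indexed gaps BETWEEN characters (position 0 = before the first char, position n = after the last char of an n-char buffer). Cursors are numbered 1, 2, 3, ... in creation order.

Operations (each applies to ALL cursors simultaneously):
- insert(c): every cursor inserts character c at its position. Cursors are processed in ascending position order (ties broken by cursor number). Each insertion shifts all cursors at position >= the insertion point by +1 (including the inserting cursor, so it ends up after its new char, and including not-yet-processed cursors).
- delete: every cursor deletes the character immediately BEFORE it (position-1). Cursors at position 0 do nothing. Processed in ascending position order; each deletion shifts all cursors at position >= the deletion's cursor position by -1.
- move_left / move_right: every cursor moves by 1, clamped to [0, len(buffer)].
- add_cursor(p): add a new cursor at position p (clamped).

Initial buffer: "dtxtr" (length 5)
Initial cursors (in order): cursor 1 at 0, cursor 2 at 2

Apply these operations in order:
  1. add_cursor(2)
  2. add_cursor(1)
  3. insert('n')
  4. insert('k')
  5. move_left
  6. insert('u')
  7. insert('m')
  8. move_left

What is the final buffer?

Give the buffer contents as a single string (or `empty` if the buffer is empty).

After op 1 (add_cursor(2)): buffer="dtxtr" (len 5), cursors c1@0 c2@2 c3@2, authorship .....
After op 2 (add_cursor(1)): buffer="dtxtr" (len 5), cursors c1@0 c4@1 c2@2 c3@2, authorship .....
After op 3 (insert('n')): buffer="ndntnnxtr" (len 9), cursors c1@1 c4@3 c2@6 c3@6, authorship 1.4.23...
After op 4 (insert('k')): buffer="nkdnktnnkkxtr" (len 13), cursors c1@2 c4@5 c2@10 c3@10, authorship 11.44.2323...
After op 5 (move_left): buffer="nkdnktnnkkxtr" (len 13), cursors c1@1 c4@4 c2@9 c3@9, authorship 11.44.2323...
After op 6 (insert('u')): buffer="nukdnuktnnkuukxtr" (len 17), cursors c1@2 c4@6 c2@13 c3@13, authorship 111.444.232233...
After op 7 (insert('m')): buffer="numkdnumktnnkuummkxtr" (len 21), cursors c1@3 c4@8 c2@17 c3@17, authorship 1111.4444.23223233...
After op 8 (move_left): buffer="numkdnumktnnkuummkxtr" (len 21), cursors c1@2 c4@7 c2@16 c3@16, authorship 1111.4444.23223233...

Answer: numkdnumktnnkuummkxtr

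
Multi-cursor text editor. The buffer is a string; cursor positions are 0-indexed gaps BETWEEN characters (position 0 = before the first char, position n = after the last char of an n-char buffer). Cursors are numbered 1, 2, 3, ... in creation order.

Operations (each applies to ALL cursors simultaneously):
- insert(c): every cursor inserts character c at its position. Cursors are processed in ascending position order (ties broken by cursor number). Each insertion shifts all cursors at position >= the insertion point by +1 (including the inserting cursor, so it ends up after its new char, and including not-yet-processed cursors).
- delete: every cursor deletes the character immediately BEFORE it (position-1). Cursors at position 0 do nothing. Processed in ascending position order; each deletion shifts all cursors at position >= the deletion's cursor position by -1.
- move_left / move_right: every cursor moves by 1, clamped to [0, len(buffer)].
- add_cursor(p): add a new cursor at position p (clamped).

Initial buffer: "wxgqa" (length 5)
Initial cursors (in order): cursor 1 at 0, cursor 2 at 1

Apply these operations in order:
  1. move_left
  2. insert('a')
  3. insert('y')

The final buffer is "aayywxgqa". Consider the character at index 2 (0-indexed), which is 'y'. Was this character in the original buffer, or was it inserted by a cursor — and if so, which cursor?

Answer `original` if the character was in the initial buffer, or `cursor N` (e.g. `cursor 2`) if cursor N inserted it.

Answer: cursor 1

Derivation:
After op 1 (move_left): buffer="wxgqa" (len 5), cursors c1@0 c2@0, authorship .....
After op 2 (insert('a')): buffer="aawxgqa" (len 7), cursors c1@2 c2@2, authorship 12.....
After op 3 (insert('y')): buffer="aayywxgqa" (len 9), cursors c1@4 c2@4, authorship 1212.....
Authorship (.=original, N=cursor N): 1 2 1 2 . . . . .
Index 2: author = 1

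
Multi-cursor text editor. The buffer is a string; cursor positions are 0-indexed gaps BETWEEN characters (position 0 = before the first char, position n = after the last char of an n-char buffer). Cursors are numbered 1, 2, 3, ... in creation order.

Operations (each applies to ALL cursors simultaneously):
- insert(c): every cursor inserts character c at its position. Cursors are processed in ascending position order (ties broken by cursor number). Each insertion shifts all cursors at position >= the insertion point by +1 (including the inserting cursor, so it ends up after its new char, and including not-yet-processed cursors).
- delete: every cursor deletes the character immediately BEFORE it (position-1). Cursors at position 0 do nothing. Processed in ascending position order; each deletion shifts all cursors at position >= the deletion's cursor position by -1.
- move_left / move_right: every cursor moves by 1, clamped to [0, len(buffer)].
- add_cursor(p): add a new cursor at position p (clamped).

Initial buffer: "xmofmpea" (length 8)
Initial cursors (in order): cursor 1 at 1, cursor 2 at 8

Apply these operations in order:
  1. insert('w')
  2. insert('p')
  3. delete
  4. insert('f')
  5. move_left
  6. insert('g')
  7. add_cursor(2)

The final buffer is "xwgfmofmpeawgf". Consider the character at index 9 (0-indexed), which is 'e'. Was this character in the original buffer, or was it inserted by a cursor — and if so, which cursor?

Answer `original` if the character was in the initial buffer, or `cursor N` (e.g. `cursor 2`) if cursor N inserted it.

After op 1 (insert('w')): buffer="xwmofmpeaw" (len 10), cursors c1@2 c2@10, authorship .1.......2
After op 2 (insert('p')): buffer="xwpmofmpeawp" (len 12), cursors c1@3 c2@12, authorship .11.......22
After op 3 (delete): buffer="xwmofmpeaw" (len 10), cursors c1@2 c2@10, authorship .1.......2
After op 4 (insert('f')): buffer="xwfmofmpeawf" (len 12), cursors c1@3 c2@12, authorship .11.......22
After op 5 (move_left): buffer="xwfmofmpeawf" (len 12), cursors c1@2 c2@11, authorship .11.......22
After op 6 (insert('g')): buffer="xwgfmofmpeawgf" (len 14), cursors c1@3 c2@13, authorship .111.......222
After op 7 (add_cursor(2)): buffer="xwgfmofmpeawgf" (len 14), cursors c3@2 c1@3 c2@13, authorship .111.......222
Authorship (.=original, N=cursor N): . 1 1 1 . . . . . . . 2 2 2
Index 9: author = original

Answer: original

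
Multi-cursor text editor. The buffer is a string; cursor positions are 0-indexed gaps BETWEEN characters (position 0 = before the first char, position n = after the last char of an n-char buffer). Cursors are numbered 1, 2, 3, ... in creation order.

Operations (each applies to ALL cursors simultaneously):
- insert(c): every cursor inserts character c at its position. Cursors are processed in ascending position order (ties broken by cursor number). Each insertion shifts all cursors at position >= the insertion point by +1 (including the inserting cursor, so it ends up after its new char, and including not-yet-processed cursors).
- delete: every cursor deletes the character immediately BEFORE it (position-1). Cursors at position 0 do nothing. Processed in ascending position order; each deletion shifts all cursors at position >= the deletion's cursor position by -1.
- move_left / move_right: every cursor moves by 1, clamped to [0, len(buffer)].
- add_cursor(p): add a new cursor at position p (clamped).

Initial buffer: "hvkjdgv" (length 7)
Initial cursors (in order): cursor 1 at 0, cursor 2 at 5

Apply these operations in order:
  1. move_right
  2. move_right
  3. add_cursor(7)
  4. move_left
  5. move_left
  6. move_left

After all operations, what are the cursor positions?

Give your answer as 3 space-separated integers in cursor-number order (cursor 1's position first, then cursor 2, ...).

After op 1 (move_right): buffer="hvkjdgv" (len 7), cursors c1@1 c2@6, authorship .......
After op 2 (move_right): buffer="hvkjdgv" (len 7), cursors c1@2 c2@7, authorship .......
After op 3 (add_cursor(7)): buffer="hvkjdgv" (len 7), cursors c1@2 c2@7 c3@7, authorship .......
After op 4 (move_left): buffer="hvkjdgv" (len 7), cursors c1@1 c2@6 c3@6, authorship .......
After op 5 (move_left): buffer="hvkjdgv" (len 7), cursors c1@0 c2@5 c3@5, authorship .......
After op 6 (move_left): buffer="hvkjdgv" (len 7), cursors c1@0 c2@4 c3@4, authorship .......

Answer: 0 4 4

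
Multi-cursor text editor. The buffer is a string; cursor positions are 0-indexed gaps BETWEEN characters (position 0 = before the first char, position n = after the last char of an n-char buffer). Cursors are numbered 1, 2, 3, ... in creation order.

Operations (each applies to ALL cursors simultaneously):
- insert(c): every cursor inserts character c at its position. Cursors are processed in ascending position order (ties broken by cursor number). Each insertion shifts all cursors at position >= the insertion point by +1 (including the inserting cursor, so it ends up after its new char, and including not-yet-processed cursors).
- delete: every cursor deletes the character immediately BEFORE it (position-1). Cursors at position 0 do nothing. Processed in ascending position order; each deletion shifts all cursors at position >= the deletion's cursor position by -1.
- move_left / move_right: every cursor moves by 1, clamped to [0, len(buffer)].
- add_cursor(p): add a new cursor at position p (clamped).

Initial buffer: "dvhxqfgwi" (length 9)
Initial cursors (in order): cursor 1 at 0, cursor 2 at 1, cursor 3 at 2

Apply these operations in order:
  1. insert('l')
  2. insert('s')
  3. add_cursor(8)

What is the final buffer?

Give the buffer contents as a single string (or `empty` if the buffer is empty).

After op 1 (insert('l')): buffer="ldlvlhxqfgwi" (len 12), cursors c1@1 c2@3 c3@5, authorship 1.2.3.......
After op 2 (insert('s')): buffer="lsdlsvlshxqfgwi" (len 15), cursors c1@2 c2@5 c3@8, authorship 11.22.33.......
After op 3 (add_cursor(8)): buffer="lsdlsvlshxqfgwi" (len 15), cursors c1@2 c2@5 c3@8 c4@8, authorship 11.22.33.......

Answer: lsdlsvlshxqfgwi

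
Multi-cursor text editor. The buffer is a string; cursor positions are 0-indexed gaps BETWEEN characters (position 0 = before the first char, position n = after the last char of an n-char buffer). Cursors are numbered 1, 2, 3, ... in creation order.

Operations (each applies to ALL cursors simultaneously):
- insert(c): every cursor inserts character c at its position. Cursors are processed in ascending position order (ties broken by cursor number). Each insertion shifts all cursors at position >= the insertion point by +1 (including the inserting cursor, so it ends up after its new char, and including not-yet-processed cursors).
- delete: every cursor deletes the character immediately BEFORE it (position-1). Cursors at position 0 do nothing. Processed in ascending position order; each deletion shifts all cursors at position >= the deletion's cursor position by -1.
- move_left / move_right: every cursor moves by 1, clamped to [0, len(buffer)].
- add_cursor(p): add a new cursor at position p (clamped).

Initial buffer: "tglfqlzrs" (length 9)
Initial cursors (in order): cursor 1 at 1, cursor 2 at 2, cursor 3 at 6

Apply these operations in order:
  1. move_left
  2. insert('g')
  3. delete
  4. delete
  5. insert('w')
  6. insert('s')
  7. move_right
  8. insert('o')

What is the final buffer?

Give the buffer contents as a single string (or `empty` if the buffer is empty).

After op 1 (move_left): buffer="tglfqlzrs" (len 9), cursors c1@0 c2@1 c3@5, authorship .........
After op 2 (insert('g')): buffer="gtgglfqglzrs" (len 12), cursors c1@1 c2@3 c3@8, authorship 1.2....3....
After op 3 (delete): buffer="tglfqlzrs" (len 9), cursors c1@0 c2@1 c3@5, authorship .........
After op 4 (delete): buffer="glflzrs" (len 7), cursors c1@0 c2@0 c3@3, authorship .......
After op 5 (insert('w')): buffer="wwglfwlzrs" (len 10), cursors c1@2 c2@2 c3@6, authorship 12...3....
After op 6 (insert('s')): buffer="wwssglfwslzrs" (len 13), cursors c1@4 c2@4 c3@9, authorship 1212...33....
After op 7 (move_right): buffer="wwssglfwslzrs" (len 13), cursors c1@5 c2@5 c3@10, authorship 1212...33....
After op 8 (insert('o')): buffer="wwssgoolfwslozrs" (len 16), cursors c1@7 c2@7 c3@13, authorship 1212.12..33.3...

Answer: wwssgoolfwslozrs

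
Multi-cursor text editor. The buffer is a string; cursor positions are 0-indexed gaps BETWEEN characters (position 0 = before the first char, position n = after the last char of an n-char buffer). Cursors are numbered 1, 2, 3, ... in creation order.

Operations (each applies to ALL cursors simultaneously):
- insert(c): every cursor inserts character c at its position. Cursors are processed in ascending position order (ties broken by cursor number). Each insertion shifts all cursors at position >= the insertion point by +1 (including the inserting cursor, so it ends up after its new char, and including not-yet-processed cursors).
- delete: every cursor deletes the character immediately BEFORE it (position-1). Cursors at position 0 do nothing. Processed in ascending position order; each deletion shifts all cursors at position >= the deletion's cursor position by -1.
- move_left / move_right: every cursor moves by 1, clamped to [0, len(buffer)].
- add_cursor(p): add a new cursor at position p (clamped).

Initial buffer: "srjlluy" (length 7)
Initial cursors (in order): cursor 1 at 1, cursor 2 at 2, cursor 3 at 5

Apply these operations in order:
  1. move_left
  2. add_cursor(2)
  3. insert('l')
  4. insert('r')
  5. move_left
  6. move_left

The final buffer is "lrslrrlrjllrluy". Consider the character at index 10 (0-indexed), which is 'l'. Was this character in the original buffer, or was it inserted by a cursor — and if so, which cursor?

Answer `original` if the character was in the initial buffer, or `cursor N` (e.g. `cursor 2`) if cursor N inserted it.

After op 1 (move_left): buffer="srjlluy" (len 7), cursors c1@0 c2@1 c3@4, authorship .......
After op 2 (add_cursor(2)): buffer="srjlluy" (len 7), cursors c1@0 c2@1 c4@2 c3@4, authorship .......
After op 3 (insert('l')): buffer="lslrljllluy" (len 11), cursors c1@1 c2@3 c4@5 c3@8, authorship 1.2.4..3...
After op 4 (insert('r')): buffer="lrslrrlrjllrluy" (len 15), cursors c1@2 c2@5 c4@8 c3@12, authorship 11.22.44..33...
After op 5 (move_left): buffer="lrslrrlrjllrluy" (len 15), cursors c1@1 c2@4 c4@7 c3@11, authorship 11.22.44..33...
After op 6 (move_left): buffer="lrslrrlrjllrluy" (len 15), cursors c1@0 c2@3 c4@6 c3@10, authorship 11.22.44..33...
Authorship (.=original, N=cursor N): 1 1 . 2 2 . 4 4 . . 3 3 . . .
Index 10: author = 3

Answer: cursor 3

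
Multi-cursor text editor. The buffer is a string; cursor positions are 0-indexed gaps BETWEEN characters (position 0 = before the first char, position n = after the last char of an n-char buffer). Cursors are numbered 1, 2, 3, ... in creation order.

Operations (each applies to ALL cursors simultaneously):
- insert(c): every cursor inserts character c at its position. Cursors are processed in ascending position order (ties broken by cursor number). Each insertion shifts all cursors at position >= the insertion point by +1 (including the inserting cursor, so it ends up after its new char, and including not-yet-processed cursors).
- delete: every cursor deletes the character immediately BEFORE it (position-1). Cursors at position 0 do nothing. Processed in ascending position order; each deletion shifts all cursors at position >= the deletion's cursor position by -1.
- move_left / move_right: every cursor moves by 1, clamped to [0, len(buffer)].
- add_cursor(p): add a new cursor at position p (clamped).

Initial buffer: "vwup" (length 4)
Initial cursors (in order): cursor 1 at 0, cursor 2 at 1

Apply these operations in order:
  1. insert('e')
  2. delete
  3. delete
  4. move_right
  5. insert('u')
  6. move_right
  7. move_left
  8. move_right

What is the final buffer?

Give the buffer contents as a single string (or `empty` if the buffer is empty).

Answer: wuuup

Derivation:
After op 1 (insert('e')): buffer="evewup" (len 6), cursors c1@1 c2@3, authorship 1.2...
After op 2 (delete): buffer="vwup" (len 4), cursors c1@0 c2@1, authorship ....
After op 3 (delete): buffer="wup" (len 3), cursors c1@0 c2@0, authorship ...
After op 4 (move_right): buffer="wup" (len 3), cursors c1@1 c2@1, authorship ...
After op 5 (insert('u')): buffer="wuuup" (len 5), cursors c1@3 c2@3, authorship .12..
After op 6 (move_right): buffer="wuuup" (len 5), cursors c1@4 c2@4, authorship .12..
After op 7 (move_left): buffer="wuuup" (len 5), cursors c1@3 c2@3, authorship .12..
After op 8 (move_right): buffer="wuuup" (len 5), cursors c1@4 c2@4, authorship .12..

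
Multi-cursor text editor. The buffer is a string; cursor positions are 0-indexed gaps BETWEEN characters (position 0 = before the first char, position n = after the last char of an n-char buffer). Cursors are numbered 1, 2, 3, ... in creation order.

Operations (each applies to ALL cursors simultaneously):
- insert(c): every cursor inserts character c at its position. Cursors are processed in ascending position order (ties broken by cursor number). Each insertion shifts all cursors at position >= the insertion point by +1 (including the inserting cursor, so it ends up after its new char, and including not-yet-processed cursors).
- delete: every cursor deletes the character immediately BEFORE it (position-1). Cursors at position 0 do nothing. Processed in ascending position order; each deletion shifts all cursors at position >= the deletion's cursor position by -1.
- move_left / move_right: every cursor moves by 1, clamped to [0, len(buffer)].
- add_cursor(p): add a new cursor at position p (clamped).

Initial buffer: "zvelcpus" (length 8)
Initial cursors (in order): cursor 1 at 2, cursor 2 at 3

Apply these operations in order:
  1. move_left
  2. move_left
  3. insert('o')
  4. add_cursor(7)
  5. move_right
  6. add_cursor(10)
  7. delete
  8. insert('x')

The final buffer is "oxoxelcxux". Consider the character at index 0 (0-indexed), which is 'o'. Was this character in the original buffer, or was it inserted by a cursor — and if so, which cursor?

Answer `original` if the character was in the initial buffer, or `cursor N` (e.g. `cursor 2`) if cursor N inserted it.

After op 1 (move_left): buffer="zvelcpus" (len 8), cursors c1@1 c2@2, authorship ........
After op 2 (move_left): buffer="zvelcpus" (len 8), cursors c1@0 c2@1, authorship ........
After op 3 (insert('o')): buffer="ozovelcpus" (len 10), cursors c1@1 c2@3, authorship 1.2.......
After op 4 (add_cursor(7)): buffer="ozovelcpus" (len 10), cursors c1@1 c2@3 c3@7, authorship 1.2.......
After op 5 (move_right): buffer="ozovelcpus" (len 10), cursors c1@2 c2@4 c3@8, authorship 1.2.......
After op 6 (add_cursor(10)): buffer="ozovelcpus" (len 10), cursors c1@2 c2@4 c3@8 c4@10, authorship 1.2.......
After op 7 (delete): buffer="ooelcu" (len 6), cursors c1@1 c2@2 c3@5 c4@6, authorship 12....
After op 8 (insert('x')): buffer="oxoxelcxux" (len 10), cursors c1@2 c2@4 c3@8 c4@10, authorship 1122...3.4
Authorship (.=original, N=cursor N): 1 1 2 2 . . . 3 . 4
Index 0: author = 1

Answer: cursor 1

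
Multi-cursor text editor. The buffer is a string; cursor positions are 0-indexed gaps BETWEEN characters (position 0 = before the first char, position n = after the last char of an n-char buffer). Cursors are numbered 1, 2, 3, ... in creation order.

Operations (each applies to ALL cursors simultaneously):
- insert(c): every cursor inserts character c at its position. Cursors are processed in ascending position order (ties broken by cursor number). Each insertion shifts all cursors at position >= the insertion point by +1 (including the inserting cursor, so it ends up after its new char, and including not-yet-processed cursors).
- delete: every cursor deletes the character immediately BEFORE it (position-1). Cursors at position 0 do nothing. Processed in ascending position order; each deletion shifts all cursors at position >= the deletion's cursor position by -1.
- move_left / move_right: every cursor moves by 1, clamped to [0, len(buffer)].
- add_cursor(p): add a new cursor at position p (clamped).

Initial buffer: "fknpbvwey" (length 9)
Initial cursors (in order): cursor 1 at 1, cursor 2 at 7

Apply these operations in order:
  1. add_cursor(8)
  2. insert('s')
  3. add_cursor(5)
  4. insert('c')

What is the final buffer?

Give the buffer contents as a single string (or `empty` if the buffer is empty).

After op 1 (add_cursor(8)): buffer="fknpbvwey" (len 9), cursors c1@1 c2@7 c3@8, authorship .........
After op 2 (insert('s')): buffer="fsknpbvwsesy" (len 12), cursors c1@2 c2@9 c3@11, authorship .1......2.3.
After op 3 (add_cursor(5)): buffer="fsknpbvwsesy" (len 12), cursors c1@2 c4@5 c2@9 c3@11, authorship .1......2.3.
After op 4 (insert('c')): buffer="fscknpcbvwscescy" (len 16), cursors c1@3 c4@7 c2@12 c3@15, authorship .11...4...22.33.

Answer: fscknpcbvwscescy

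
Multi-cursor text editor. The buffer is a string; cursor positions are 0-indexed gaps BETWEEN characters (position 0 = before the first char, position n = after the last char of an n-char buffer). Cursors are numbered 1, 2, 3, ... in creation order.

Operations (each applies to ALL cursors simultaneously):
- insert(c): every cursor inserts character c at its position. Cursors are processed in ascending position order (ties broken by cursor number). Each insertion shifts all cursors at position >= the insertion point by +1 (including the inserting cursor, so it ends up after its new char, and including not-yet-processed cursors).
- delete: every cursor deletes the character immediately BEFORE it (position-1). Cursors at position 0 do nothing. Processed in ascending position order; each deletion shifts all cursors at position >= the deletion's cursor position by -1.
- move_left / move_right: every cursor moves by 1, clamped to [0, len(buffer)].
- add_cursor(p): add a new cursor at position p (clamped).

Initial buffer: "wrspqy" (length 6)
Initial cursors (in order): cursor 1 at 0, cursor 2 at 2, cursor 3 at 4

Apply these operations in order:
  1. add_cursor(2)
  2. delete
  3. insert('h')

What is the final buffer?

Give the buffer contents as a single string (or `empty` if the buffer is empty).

After op 1 (add_cursor(2)): buffer="wrspqy" (len 6), cursors c1@0 c2@2 c4@2 c3@4, authorship ......
After op 2 (delete): buffer="sqy" (len 3), cursors c1@0 c2@0 c4@0 c3@1, authorship ...
After op 3 (insert('h')): buffer="hhhshqy" (len 7), cursors c1@3 c2@3 c4@3 c3@5, authorship 124.3..

Answer: hhhshqy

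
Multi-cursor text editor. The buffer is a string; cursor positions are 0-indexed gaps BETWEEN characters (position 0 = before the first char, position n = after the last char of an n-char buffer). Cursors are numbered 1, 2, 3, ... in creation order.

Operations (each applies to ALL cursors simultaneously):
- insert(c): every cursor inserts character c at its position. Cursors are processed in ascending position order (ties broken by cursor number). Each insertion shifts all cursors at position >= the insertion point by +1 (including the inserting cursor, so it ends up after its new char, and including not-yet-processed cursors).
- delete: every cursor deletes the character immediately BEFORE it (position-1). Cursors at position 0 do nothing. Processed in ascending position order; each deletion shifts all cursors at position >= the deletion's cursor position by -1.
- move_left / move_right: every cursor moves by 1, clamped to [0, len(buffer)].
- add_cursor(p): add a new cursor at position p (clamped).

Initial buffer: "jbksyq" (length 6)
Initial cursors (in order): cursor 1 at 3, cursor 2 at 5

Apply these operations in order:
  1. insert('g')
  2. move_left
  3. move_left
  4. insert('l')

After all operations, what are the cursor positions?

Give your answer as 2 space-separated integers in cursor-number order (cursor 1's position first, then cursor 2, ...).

After op 1 (insert('g')): buffer="jbkgsygq" (len 8), cursors c1@4 c2@7, authorship ...1..2.
After op 2 (move_left): buffer="jbkgsygq" (len 8), cursors c1@3 c2@6, authorship ...1..2.
After op 3 (move_left): buffer="jbkgsygq" (len 8), cursors c1@2 c2@5, authorship ...1..2.
After op 4 (insert('l')): buffer="jblkgslygq" (len 10), cursors c1@3 c2@7, authorship ..1.1.2.2.

Answer: 3 7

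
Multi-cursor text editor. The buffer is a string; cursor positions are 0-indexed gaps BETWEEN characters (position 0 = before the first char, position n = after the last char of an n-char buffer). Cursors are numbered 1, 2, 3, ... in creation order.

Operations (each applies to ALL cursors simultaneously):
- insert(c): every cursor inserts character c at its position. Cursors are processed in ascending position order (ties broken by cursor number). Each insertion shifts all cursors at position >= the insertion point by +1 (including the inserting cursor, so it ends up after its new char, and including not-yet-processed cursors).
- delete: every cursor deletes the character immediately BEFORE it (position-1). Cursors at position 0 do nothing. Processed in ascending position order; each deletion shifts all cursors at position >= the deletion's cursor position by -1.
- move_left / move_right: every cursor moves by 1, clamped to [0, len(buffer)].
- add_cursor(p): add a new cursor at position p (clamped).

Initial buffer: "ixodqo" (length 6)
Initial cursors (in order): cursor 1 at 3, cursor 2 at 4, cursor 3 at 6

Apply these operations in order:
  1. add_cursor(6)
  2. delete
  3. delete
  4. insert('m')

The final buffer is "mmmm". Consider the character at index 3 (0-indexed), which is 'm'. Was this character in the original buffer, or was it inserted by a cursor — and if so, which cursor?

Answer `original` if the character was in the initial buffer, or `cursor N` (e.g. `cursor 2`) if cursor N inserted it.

Answer: cursor 4

Derivation:
After op 1 (add_cursor(6)): buffer="ixodqo" (len 6), cursors c1@3 c2@4 c3@6 c4@6, authorship ......
After op 2 (delete): buffer="ix" (len 2), cursors c1@2 c2@2 c3@2 c4@2, authorship ..
After op 3 (delete): buffer="" (len 0), cursors c1@0 c2@0 c3@0 c4@0, authorship 
After op 4 (insert('m')): buffer="mmmm" (len 4), cursors c1@4 c2@4 c3@4 c4@4, authorship 1234
Authorship (.=original, N=cursor N): 1 2 3 4
Index 3: author = 4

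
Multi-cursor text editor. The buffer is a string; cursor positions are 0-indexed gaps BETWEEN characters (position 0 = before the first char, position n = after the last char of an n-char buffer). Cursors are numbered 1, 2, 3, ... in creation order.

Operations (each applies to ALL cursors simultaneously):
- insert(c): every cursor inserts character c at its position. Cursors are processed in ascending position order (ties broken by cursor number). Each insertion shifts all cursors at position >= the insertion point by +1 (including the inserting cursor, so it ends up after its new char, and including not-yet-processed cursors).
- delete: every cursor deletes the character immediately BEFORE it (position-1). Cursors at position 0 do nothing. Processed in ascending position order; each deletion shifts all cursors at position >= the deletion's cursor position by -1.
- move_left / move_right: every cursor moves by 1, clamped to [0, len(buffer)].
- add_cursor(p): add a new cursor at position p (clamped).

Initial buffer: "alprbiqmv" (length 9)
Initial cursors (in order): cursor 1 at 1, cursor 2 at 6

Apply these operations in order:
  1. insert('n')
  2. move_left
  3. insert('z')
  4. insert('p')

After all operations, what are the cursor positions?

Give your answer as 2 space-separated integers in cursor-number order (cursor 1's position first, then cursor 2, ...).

Answer: 3 11

Derivation:
After op 1 (insert('n')): buffer="anlprbinqmv" (len 11), cursors c1@2 c2@8, authorship .1.....2...
After op 2 (move_left): buffer="anlprbinqmv" (len 11), cursors c1@1 c2@7, authorship .1.....2...
After op 3 (insert('z')): buffer="aznlprbiznqmv" (len 13), cursors c1@2 c2@9, authorship .11.....22...
After op 4 (insert('p')): buffer="azpnlprbizpnqmv" (len 15), cursors c1@3 c2@11, authorship .111.....222...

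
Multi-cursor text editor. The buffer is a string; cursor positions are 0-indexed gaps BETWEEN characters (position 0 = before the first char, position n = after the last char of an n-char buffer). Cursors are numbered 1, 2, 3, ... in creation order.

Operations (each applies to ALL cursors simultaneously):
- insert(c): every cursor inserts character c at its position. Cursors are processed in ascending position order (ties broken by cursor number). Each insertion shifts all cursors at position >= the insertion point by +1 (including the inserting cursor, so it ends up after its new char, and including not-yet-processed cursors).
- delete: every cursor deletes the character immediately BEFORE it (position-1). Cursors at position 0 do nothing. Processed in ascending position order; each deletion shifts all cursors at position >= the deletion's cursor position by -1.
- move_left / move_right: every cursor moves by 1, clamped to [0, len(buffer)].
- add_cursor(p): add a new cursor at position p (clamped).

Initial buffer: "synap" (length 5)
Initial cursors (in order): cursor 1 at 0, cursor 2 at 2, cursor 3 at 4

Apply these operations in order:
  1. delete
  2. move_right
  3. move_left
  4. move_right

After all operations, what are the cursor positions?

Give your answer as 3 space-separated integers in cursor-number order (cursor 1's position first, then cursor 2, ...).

After op 1 (delete): buffer="snp" (len 3), cursors c1@0 c2@1 c3@2, authorship ...
After op 2 (move_right): buffer="snp" (len 3), cursors c1@1 c2@2 c3@3, authorship ...
After op 3 (move_left): buffer="snp" (len 3), cursors c1@0 c2@1 c3@2, authorship ...
After op 4 (move_right): buffer="snp" (len 3), cursors c1@1 c2@2 c3@3, authorship ...

Answer: 1 2 3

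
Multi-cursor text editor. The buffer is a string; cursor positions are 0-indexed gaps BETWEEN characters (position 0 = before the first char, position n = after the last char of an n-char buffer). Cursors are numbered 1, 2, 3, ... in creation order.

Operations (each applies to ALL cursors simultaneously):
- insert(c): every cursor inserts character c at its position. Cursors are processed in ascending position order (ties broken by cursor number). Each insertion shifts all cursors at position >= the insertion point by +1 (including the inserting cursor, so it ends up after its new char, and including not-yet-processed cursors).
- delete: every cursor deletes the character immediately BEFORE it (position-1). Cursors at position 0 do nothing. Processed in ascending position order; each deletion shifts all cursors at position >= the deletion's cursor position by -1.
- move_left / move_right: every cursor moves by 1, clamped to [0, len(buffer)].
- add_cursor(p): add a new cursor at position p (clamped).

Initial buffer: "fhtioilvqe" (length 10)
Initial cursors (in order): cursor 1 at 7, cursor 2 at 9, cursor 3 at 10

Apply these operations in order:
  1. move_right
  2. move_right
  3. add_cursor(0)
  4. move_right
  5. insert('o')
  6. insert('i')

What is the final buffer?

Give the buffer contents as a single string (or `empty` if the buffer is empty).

After op 1 (move_right): buffer="fhtioilvqe" (len 10), cursors c1@8 c2@10 c3@10, authorship ..........
After op 2 (move_right): buffer="fhtioilvqe" (len 10), cursors c1@9 c2@10 c3@10, authorship ..........
After op 3 (add_cursor(0)): buffer="fhtioilvqe" (len 10), cursors c4@0 c1@9 c2@10 c3@10, authorship ..........
After op 4 (move_right): buffer="fhtioilvqe" (len 10), cursors c4@1 c1@10 c2@10 c3@10, authorship ..........
After op 5 (insert('o')): buffer="fohtioilvqeooo" (len 14), cursors c4@2 c1@14 c2@14 c3@14, authorship .4.........123
After op 6 (insert('i')): buffer="foihtioilvqeoooiii" (len 18), cursors c4@3 c1@18 c2@18 c3@18, authorship .44.........123123

Answer: foihtioilvqeoooiii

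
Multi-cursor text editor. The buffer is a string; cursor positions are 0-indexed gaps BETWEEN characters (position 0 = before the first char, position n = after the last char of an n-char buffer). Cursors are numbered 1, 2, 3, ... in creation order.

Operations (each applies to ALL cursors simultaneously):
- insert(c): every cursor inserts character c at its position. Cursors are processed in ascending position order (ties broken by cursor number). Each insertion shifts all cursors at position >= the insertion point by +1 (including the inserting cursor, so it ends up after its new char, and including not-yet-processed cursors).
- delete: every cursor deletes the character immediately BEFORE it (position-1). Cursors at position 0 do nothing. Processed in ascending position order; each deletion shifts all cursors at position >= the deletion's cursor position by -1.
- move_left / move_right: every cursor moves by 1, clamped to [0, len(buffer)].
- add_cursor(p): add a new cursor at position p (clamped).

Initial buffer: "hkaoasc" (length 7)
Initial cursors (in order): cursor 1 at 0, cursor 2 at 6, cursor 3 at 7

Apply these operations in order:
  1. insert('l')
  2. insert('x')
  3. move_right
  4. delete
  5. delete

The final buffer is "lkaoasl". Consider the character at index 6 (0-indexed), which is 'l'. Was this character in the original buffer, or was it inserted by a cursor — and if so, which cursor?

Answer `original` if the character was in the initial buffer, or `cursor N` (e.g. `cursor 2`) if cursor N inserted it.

After op 1 (insert('l')): buffer="lhkaoaslcl" (len 10), cursors c1@1 c2@8 c3@10, authorship 1......2.3
After op 2 (insert('x')): buffer="lxhkaoaslxclx" (len 13), cursors c1@2 c2@10 c3@13, authorship 11......22.33
After op 3 (move_right): buffer="lxhkaoaslxclx" (len 13), cursors c1@3 c2@11 c3@13, authorship 11......22.33
After op 4 (delete): buffer="lxkaoaslxl" (len 10), cursors c1@2 c2@9 c3@10, authorship 11.....223
After op 5 (delete): buffer="lkaoasl" (len 7), cursors c1@1 c2@7 c3@7, authorship 1.....2
Authorship (.=original, N=cursor N): 1 . . . . . 2
Index 6: author = 2

Answer: cursor 2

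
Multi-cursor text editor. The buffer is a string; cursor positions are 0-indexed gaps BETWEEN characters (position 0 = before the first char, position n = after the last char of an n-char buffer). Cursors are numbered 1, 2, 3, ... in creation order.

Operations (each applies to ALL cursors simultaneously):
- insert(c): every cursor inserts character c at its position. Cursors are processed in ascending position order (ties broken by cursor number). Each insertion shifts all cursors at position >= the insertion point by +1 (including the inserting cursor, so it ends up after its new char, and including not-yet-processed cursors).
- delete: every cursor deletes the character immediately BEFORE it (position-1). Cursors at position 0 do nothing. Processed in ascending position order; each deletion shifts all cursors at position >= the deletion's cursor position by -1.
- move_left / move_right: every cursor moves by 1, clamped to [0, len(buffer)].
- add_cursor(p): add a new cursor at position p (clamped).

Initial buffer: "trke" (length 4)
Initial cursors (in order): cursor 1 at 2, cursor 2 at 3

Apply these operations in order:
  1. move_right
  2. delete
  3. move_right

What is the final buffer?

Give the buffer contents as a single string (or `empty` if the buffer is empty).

After op 1 (move_right): buffer="trke" (len 4), cursors c1@3 c2@4, authorship ....
After op 2 (delete): buffer="tr" (len 2), cursors c1@2 c2@2, authorship ..
After op 3 (move_right): buffer="tr" (len 2), cursors c1@2 c2@2, authorship ..

Answer: tr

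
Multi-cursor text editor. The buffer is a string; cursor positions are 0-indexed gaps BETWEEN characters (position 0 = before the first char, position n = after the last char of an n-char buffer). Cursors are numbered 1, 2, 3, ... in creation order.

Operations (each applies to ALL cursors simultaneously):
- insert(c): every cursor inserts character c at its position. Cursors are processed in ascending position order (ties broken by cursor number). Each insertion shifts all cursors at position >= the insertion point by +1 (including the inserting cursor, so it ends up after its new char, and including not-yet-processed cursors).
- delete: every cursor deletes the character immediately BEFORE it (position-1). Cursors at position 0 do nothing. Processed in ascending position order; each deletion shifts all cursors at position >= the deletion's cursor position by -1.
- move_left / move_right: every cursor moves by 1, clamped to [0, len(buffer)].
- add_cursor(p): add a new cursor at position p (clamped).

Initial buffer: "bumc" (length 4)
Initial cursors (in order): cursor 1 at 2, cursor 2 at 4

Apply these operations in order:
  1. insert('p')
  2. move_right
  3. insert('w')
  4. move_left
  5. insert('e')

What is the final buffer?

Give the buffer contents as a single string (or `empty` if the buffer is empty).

Answer: bupmewcpew

Derivation:
After op 1 (insert('p')): buffer="bupmcp" (len 6), cursors c1@3 c2@6, authorship ..1..2
After op 2 (move_right): buffer="bupmcp" (len 6), cursors c1@4 c2@6, authorship ..1..2
After op 3 (insert('w')): buffer="bupmwcpw" (len 8), cursors c1@5 c2@8, authorship ..1.1.22
After op 4 (move_left): buffer="bupmwcpw" (len 8), cursors c1@4 c2@7, authorship ..1.1.22
After op 5 (insert('e')): buffer="bupmewcpew" (len 10), cursors c1@5 c2@9, authorship ..1.11.222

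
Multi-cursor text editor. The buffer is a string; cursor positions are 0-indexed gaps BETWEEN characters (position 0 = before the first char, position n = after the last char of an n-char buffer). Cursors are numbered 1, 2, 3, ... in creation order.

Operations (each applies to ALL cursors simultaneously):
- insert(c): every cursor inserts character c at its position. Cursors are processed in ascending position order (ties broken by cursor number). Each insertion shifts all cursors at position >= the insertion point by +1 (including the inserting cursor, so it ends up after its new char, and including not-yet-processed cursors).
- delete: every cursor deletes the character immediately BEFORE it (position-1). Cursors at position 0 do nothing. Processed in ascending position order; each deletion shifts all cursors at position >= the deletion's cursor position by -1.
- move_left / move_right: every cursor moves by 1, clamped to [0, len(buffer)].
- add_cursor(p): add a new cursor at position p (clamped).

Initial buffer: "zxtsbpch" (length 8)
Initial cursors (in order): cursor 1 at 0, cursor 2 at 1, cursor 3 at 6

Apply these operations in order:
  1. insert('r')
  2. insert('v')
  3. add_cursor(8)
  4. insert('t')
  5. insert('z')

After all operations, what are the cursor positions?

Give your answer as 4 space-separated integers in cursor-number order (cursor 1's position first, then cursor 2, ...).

Answer: 4 9 20 14

Derivation:
After op 1 (insert('r')): buffer="rzrxtsbprch" (len 11), cursors c1@1 c2@3 c3@9, authorship 1.2.....3..
After op 2 (insert('v')): buffer="rvzrvxtsbprvch" (len 14), cursors c1@2 c2@5 c3@12, authorship 11.22.....33..
After op 3 (add_cursor(8)): buffer="rvzrvxtsbprvch" (len 14), cursors c1@2 c2@5 c4@8 c3@12, authorship 11.22.....33..
After op 4 (insert('t')): buffer="rvtzrvtxtstbprvtch" (len 18), cursors c1@3 c2@7 c4@11 c3@16, authorship 111.222...4..333..
After op 5 (insert('z')): buffer="rvtzzrvtzxtstzbprvtzch" (len 22), cursors c1@4 c2@9 c4@14 c3@20, authorship 1111.2222...44..3333..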